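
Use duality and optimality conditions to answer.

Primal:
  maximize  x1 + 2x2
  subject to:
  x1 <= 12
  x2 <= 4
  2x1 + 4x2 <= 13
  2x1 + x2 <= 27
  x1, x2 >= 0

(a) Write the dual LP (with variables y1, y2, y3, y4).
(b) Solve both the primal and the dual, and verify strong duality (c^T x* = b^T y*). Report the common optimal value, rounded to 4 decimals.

The standard primal-dual pair for 'max c^T x s.t. A x <= b, x >= 0' is:
  Dual:  min b^T y  s.t.  A^T y >= c,  y >= 0.

So the dual LP is:
  minimize  12y1 + 4y2 + 13y3 + 27y4
  subject to:
    y1 + 2y3 + 2y4 >= 1
    y2 + 4y3 + y4 >= 2
    y1, y2, y3, y4 >= 0

Solving the primal: x* = (6.5, 0).
  primal value c^T x* = 6.5.
Solving the dual: y* = (0, 0, 0.5, 0).
  dual value b^T y* = 6.5.
Strong duality: c^T x* = b^T y*. Confirmed.

6.5


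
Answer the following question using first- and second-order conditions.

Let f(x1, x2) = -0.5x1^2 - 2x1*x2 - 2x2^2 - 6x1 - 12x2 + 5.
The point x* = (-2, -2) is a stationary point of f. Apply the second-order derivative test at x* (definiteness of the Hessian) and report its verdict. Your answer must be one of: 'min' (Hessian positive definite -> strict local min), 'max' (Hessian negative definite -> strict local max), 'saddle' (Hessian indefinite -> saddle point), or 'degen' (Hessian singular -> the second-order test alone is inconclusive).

Compute the Hessian H = grad^2 f:
  H = [[-1, -2], [-2, -4]]
Verify stationarity: grad f(x*) = H x* + g = (0, 0).
Eigenvalues of H: -5, 0.
H has a zero eigenvalue (singular; negative semidefinite but not definite), so H is neither positive definite, negative definite, nor indefinite. The second-order test alone is inconclusive -> degen.
(Indeed, f is constant along the null direction of H through x*, so x* is not a strict local extremum.)

degen


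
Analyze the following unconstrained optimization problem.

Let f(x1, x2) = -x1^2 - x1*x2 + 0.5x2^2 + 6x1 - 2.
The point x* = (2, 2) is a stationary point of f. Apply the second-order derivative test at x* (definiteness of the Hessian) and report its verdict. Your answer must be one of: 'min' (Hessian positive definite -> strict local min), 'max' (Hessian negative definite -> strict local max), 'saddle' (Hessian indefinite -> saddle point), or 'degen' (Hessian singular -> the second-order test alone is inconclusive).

Compute the Hessian H = grad^2 f:
  H = [[-2, -1], [-1, 1]]
Verify stationarity: grad f(x*) = H x* + g = (0, 0).
Eigenvalues of H: -2.3028, 1.3028.
Eigenvalues have mixed signs, so H is indefinite -> x* is a saddle point.

saddle


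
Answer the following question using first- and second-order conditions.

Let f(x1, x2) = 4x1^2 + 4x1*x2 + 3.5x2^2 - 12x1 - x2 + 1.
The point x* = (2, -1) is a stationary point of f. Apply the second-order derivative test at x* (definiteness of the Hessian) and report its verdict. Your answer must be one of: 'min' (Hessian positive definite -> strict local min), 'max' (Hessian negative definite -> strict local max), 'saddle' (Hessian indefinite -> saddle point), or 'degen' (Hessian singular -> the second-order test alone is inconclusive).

Compute the Hessian H = grad^2 f:
  H = [[8, 4], [4, 7]]
Verify stationarity: grad f(x*) = H x* + g = (0, 0).
Eigenvalues of H: 3.4689, 11.5311.
Both eigenvalues > 0, so H is positive definite -> x* is a strict local min.

min


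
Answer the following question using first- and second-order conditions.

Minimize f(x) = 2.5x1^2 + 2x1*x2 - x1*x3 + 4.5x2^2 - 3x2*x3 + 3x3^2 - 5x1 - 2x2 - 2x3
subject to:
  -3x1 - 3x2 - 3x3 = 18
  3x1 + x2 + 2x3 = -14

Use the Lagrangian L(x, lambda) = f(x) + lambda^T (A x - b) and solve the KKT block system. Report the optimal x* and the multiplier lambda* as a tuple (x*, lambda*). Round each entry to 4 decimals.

Form the Lagrangian:
  L(x, lambda) = (1/2) x^T Q x + c^T x + lambda^T (A x - b)
Stationarity (grad_x L = 0): Q x + c + A^T lambda = 0.
Primal feasibility: A x = b.

This gives the KKT block system:
  [ Q   A^T ] [ x     ]   [-c ]
  [ A    0  ] [ lambda ] = [ b ]

Solving the linear system:
  x*      = (-2.7414, -0.7414, -2.5172)
  lambda* = (-0.3563, 5.5345)
  f(x*)   = 52.0603

x* = (-2.7414, -0.7414, -2.5172), lambda* = (-0.3563, 5.5345)


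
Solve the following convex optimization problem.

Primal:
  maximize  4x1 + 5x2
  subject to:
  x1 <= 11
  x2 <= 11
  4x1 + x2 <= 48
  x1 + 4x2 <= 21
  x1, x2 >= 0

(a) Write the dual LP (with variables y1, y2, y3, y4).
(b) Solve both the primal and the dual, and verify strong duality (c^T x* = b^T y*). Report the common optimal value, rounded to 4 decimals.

The standard primal-dual pair for 'max c^T x s.t. A x <= b, x >= 0' is:
  Dual:  min b^T y  s.t.  A^T y >= c,  y >= 0.

So the dual LP is:
  minimize  11y1 + 11y2 + 48y3 + 21y4
  subject to:
    y1 + 4y3 + y4 >= 4
    y2 + y3 + 4y4 >= 5
    y1, y2, y3, y4 >= 0

Solving the primal: x* = (11, 2.5).
  primal value c^T x* = 56.5.
Solving the dual: y* = (2.75, 0, 0, 1.25).
  dual value b^T y* = 56.5.
Strong duality: c^T x* = b^T y*. Confirmed.

56.5


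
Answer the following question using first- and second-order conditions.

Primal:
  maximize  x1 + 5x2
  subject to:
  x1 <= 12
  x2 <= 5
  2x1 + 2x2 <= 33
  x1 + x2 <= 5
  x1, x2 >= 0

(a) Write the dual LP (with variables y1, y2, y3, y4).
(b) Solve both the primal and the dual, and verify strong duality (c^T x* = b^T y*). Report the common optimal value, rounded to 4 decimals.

The standard primal-dual pair for 'max c^T x s.t. A x <= b, x >= 0' is:
  Dual:  min b^T y  s.t.  A^T y >= c,  y >= 0.

So the dual LP is:
  minimize  12y1 + 5y2 + 33y3 + 5y4
  subject to:
    y1 + 2y3 + y4 >= 1
    y2 + 2y3 + y4 >= 5
    y1, y2, y3, y4 >= 0

Solving the primal: x* = (0, 5).
  primal value c^T x* = 25.
Solving the dual: y* = (0, 4, 0, 1).
  dual value b^T y* = 25.
Strong duality: c^T x* = b^T y*. Confirmed.

25


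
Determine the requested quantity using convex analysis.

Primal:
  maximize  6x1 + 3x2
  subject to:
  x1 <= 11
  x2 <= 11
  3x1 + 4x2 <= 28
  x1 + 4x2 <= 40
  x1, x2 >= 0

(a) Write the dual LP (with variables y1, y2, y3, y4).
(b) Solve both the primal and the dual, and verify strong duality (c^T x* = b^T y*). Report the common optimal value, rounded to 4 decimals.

The standard primal-dual pair for 'max c^T x s.t. A x <= b, x >= 0' is:
  Dual:  min b^T y  s.t.  A^T y >= c,  y >= 0.

So the dual LP is:
  minimize  11y1 + 11y2 + 28y3 + 40y4
  subject to:
    y1 + 3y3 + y4 >= 6
    y2 + 4y3 + 4y4 >= 3
    y1, y2, y3, y4 >= 0

Solving the primal: x* = (9.3333, 0).
  primal value c^T x* = 56.
Solving the dual: y* = (0, 0, 2, 0).
  dual value b^T y* = 56.
Strong duality: c^T x* = b^T y*. Confirmed.

56


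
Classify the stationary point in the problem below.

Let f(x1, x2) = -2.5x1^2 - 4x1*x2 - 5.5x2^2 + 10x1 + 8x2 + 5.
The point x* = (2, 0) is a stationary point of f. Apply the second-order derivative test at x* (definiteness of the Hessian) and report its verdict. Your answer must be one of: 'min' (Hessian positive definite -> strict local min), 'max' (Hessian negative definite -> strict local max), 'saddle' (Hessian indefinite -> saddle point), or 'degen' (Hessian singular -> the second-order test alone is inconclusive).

Compute the Hessian H = grad^2 f:
  H = [[-5, -4], [-4, -11]]
Verify stationarity: grad f(x*) = H x* + g = (0, 0).
Eigenvalues of H: -13, -3.
Both eigenvalues < 0, so H is negative definite -> x* is a strict local max.

max


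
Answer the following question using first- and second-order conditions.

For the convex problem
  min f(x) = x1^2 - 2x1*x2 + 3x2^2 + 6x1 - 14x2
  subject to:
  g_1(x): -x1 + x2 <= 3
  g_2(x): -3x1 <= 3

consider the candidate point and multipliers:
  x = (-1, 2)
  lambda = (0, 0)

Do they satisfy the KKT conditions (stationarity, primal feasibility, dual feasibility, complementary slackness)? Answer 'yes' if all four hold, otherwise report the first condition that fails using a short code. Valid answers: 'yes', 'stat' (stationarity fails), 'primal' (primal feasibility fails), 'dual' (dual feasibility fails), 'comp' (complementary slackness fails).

Gradient of f: grad f(x) = Q x + c = (0, 0)
Constraint values g_i(x) = a_i^T x - b_i:
  g_1((-1, 2)) = 0
  g_2((-1, 2)) = 0
Stationarity residual: grad f(x) + sum_i lambda_i a_i = (0, 0)
  -> stationarity OK
Primal feasibility (all g_i <= 0): OK
Dual feasibility (all lambda_i >= 0): OK
Complementary slackness (lambda_i * g_i(x) = 0 for all i): OK

Verdict: yes, KKT holds.

yes


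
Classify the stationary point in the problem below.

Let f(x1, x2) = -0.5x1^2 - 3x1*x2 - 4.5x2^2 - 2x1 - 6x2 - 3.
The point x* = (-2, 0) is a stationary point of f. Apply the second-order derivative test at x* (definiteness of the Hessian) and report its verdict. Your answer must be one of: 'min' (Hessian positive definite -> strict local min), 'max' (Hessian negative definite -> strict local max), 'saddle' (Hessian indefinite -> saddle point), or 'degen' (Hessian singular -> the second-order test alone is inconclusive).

Compute the Hessian H = grad^2 f:
  H = [[-1, -3], [-3, -9]]
Verify stationarity: grad f(x*) = H x* + g = (0, 0).
Eigenvalues of H: -10, 0.
H has a zero eigenvalue (singular; negative semidefinite but not definite), so H is neither positive definite, negative definite, nor indefinite. The second-order test alone is inconclusive -> degen.
(Indeed, f is constant along the null direction of H through x*, so x* is not a strict local extremum.)

degen


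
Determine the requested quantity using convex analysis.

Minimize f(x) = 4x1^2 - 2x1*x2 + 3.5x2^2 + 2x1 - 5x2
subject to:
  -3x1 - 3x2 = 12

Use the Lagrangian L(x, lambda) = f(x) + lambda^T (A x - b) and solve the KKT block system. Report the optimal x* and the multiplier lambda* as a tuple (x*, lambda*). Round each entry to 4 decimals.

Form the Lagrangian:
  L(x, lambda) = (1/2) x^T Q x + c^T x + lambda^T (A x - b)
Stationarity (grad_x L = 0): Q x + c + A^T lambda = 0.
Primal feasibility: A x = b.

This gives the KKT block system:
  [ Q   A^T ] [ x     ]   [-c ]
  [ A    0  ] [ lambda ] = [ b ]

Solving the linear system:
  x*      = (-2.2632, -1.7368)
  lambda* = (-4.2105)
  f(x*)   = 27.3421

x* = (-2.2632, -1.7368), lambda* = (-4.2105)


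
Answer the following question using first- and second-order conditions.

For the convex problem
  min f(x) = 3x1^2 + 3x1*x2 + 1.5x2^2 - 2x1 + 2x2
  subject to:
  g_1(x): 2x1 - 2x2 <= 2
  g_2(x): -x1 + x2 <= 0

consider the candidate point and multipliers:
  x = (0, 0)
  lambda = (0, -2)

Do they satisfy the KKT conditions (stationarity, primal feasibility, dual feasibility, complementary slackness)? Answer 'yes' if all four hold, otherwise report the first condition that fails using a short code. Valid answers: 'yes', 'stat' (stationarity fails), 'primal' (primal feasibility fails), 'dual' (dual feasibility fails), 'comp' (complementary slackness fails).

Gradient of f: grad f(x) = Q x + c = (-2, 2)
Constraint values g_i(x) = a_i^T x - b_i:
  g_1((0, 0)) = -2
  g_2((0, 0)) = 0
Stationarity residual: grad f(x) + sum_i lambda_i a_i = (0, 0)
  -> stationarity OK
Primal feasibility (all g_i <= 0): OK
Dual feasibility (all lambda_i >= 0): FAILS
Complementary slackness (lambda_i * g_i(x) = 0 for all i): OK

Verdict: the first failing condition is dual_feasibility -> dual.

dual


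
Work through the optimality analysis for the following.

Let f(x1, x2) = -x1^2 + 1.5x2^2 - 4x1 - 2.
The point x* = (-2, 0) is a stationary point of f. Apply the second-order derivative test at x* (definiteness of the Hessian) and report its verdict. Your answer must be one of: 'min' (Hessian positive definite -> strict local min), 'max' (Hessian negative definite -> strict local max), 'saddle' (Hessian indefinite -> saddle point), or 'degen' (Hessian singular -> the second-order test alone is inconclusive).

Compute the Hessian H = grad^2 f:
  H = [[-2, 0], [0, 3]]
Verify stationarity: grad f(x*) = H x* + g = (0, 0).
Eigenvalues of H: -2, 3.
Eigenvalues have mixed signs, so H is indefinite -> x* is a saddle point.

saddle


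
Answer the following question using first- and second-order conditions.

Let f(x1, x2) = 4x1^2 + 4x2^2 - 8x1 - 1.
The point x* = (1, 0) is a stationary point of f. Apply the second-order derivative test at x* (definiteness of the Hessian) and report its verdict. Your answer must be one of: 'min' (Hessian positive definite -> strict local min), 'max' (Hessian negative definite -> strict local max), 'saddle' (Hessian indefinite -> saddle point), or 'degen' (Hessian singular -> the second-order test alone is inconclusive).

Compute the Hessian H = grad^2 f:
  H = [[8, 0], [0, 8]]
Verify stationarity: grad f(x*) = H x* + g = (0, 0).
Eigenvalues of H: 8, 8.
Both eigenvalues > 0, so H is positive definite -> x* is a strict local min.

min


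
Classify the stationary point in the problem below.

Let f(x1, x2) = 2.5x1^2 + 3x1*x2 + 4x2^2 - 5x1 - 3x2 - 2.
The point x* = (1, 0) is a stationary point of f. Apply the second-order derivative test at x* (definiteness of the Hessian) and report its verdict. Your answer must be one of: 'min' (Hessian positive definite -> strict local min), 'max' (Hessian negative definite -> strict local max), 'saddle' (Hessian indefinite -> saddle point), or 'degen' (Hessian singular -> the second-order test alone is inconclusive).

Compute the Hessian H = grad^2 f:
  H = [[5, 3], [3, 8]]
Verify stationarity: grad f(x*) = H x* + g = (0, 0).
Eigenvalues of H: 3.1459, 9.8541.
Both eigenvalues > 0, so H is positive definite -> x* is a strict local min.

min


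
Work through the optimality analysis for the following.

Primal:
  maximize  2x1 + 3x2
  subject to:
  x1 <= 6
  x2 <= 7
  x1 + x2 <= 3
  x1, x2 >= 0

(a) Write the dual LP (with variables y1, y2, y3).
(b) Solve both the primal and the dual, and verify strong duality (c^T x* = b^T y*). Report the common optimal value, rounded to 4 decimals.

The standard primal-dual pair for 'max c^T x s.t. A x <= b, x >= 0' is:
  Dual:  min b^T y  s.t.  A^T y >= c,  y >= 0.

So the dual LP is:
  minimize  6y1 + 7y2 + 3y3
  subject to:
    y1 + y3 >= 2
    y2 + y3 >= 3
    y1, y2, y3 >= 0

Solving the primal: x* = (0, 3).
  primal value c^T x* = 9.
Solving the dual: y* = (0, 0, 3).
  dual value b^T y* = 9.
Strong duality: c^T x* = b^T y*. Confirmed.

9


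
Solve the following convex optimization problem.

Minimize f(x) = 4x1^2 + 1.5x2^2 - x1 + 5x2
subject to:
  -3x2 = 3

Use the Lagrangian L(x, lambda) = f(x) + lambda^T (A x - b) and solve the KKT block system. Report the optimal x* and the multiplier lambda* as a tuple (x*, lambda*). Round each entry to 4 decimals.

Form the Lagrangian:
  L(x, lambda) = (1/2) x^T Q x + c^T x + lambda^T (A x - b)
Stationarity (grad_x L = 0): Q x + c + A^T lambda = 0.
Primal feasibility: A x = b.

This gives the KKT block system:
  [ Q   A^T ] [ x     ]   [-c ]
  [ A    0  ] [ lambda ] = [ b ]

Solving the linear system:
  x*      = (0.125, -1)
  lambda* = (0.6667)
  f(x*)   = -3.5625

x* = (0.125, -1), lambda* = (0.6667)


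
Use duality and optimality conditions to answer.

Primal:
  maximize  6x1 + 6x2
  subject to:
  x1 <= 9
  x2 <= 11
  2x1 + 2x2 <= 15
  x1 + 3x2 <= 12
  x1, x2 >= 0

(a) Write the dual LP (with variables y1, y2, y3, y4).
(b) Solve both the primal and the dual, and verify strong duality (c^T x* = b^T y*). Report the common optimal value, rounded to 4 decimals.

The standard primal-dual pair for 'max c^T x s.t. A x <= b, x >= 0' is:
  Dual:  min b^T y  s.t.  A^T y >= c,  y >= 0.

So the dual LP is:
  minimize  9y1 + 11y2 + 15y3 + 12y4
  subject to:
    y1 + 2y3 + y4 >= 6
    y2 + 2y3 + 3y4 >= 6
    y1, y2, y3, y4 >= 0

Solving the primal: x* = (7.5, 0).
  primal value c^T x* = 45.
Solving the dual: y* = (0, 0, 3, 0).
  dual value b^T y* = 45.
Strong duality: c^T x* = b^T y*. Confirmed.

45


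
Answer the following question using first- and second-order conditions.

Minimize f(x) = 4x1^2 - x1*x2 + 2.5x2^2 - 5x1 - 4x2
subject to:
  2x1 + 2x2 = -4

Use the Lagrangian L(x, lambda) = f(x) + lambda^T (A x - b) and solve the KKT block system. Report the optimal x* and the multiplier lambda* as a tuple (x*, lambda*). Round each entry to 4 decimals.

Form the Lagrangian:
  L(x, lambda) = (1/2) x^T Q x + c^T x + lambda^T (A x - b)
Stationarity (grad_x L = 0): Q x + c + A^T lambda = 0.
Primal feasibility: A x = b.

This gives the KKT block system:
  [ Q   A^T ] [ x     ]   [-c ]
  [ A    0  ] [ lambda ] = [ b ]

Solving the linear system:
  x*      = (-0.7333, -1.2667)
  lambda* = (4.8)
  f(x*)   = 13.9667

x* = (-0.7333, -1.2667), lambda* = (4.8)


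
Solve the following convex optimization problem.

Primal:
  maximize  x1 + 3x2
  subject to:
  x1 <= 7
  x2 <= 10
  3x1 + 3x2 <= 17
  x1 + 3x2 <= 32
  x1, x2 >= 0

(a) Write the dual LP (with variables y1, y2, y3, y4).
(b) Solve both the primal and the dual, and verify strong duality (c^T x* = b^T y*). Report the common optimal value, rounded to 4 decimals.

The standard primal-dual pair for 'max c^T x s.t. A x <= b, x >= 0' is:
  Dual:  min b^T y  s.t.  A^T y >= c,  y >= 0.

So the dual LP is:
  minimize  7y1 + 10y2 + 17y3 + 32y4
  subject to:
    y1 + 3y3 + y4 >= 1
    y2 + 3y3 + 3y4 >= 3
    y1, y2, y3, y4 >= 0

Solving the primal: x* = (0, 5.6667).
  primal value c^T x* = 17.
Solving the dual: y* = (0, 0, 1, 0).
  dual value b^T y* = 17.
Strong duality: c^T x* = b^T y*. Confirmed.

17


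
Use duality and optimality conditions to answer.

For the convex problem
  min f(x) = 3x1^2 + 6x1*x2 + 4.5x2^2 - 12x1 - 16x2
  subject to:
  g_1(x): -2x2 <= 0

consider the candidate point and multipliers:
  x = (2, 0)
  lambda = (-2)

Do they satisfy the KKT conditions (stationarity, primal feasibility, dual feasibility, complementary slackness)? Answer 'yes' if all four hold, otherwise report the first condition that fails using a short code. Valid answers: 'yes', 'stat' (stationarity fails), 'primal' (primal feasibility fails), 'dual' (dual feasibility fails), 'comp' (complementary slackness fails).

Gradient of f: grad f(x) = Q x + c = (0, -4)
Constraint values g_i(x) = a_i^T x - b_i:
  g_1((2, 0)) = 0
Stationarity residual: grad f(x) + sum_i lambda_i a_i = (0, 0)
  -> stationarity OK
Primal feasibility (all g_i <= 0): OK
Dual feasibility (all lambda_i >= 0): FAILS
Complementary slackness (lambda_i * g_i(x) = 0 for all i): OK

Verdict: the first failing condition is dual_feasibility -> dual.

dual


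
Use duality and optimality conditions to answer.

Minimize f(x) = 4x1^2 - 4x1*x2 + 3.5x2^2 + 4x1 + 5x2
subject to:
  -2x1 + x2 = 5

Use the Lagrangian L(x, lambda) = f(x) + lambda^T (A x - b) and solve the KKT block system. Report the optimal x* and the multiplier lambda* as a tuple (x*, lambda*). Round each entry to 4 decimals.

Form the Lagrangian:
  L(x, lambda) = (1/2) x^T Q x + c^T x + lambda^T (A x - b)
Stationarity (grad_x L = 0): Q x + c + A^T lambda = 0.
Primal feasibility: A x = b.

This gives the KKT block system:
  [ Q   A^T ] [ x     ]   [-c ]
  [ A    0  ] [ lambda ] = [ b ]

Solving the linear system:
  x*      = (-3.2, -1.4)
  lambda* = (-8)
  f(x*)   = 10.1

x* = (-3.2, -1.4), lambda* = (-8)


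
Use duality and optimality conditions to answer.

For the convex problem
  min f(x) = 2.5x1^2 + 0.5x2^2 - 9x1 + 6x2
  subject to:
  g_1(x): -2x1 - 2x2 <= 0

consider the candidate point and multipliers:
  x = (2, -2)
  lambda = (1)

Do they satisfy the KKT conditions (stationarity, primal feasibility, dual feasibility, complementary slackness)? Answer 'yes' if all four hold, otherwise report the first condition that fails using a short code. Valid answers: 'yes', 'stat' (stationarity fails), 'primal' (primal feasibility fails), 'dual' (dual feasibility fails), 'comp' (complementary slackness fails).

Gradient of f: grad f(x) = Q x + c = (1, 4)
Constraint values g_i(x) = a_i^T x - b_i:
  g_1((2, -2)) = 0
Stationarity residual: grad f(x) + sum_i lambda_i a_i = (-1, 2)
  -> stationarity FAILS
Primal feasibility (all g_i <= 0): OK
Dual feasibility (all lambda_i >= 0): OK
Complementary slackness (lambda_i * g_i(x) = 0 for all i): OK

Verdict: the first failing condition is stationarity -> stat.

stat


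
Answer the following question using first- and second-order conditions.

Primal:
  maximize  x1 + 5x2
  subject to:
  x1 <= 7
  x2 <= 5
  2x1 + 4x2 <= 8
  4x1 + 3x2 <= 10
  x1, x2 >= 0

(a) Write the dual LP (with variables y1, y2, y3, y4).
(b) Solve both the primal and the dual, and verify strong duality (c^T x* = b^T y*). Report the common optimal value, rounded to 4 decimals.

The standard primal-dual pair for 'max c^T x s.t. A x <= b, x >= 0' is:
  Dual:  min b^T y  s.t.  A^T y >= c,  y >= 0.

So the dual LP is:
  minimize  7y1 + 5y2 + 8y3 + 10y4
  subject to:
    y1 + 2y3 + 4y4 >= 1
    y2 + 4y3 + 3y4 >= 5
    y1, y2, y3, y4 >= 0

Solving the primal: x* = (0, 2).
  primal value c^T x* = 10.
Solving the dual: y* = (0, 0, 1.25, 0).
  dual value b^T y* = 10.
Strong duality: c^T x* = b^T y*. Confirmed.

10


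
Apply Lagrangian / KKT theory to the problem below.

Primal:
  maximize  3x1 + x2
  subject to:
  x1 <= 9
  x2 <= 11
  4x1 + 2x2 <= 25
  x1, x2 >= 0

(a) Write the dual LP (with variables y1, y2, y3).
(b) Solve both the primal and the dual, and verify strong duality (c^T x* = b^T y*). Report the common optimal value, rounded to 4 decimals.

The standard primal-dual pair for 'max c^T x s.t. A x <= b, x >= 0' is:
  Dual:  min b^T y  s.t.  A^T y >= c,  y >= 0.

So the dual LP is:
  minimize  9y1 + 11y2 + 25y3
  subject to:
    y1 + 4y3 >= 3
    y2 + 2y3 >= 1
    y1, y2, y3 >= 0

Solving the primal: x* = (6.25, 0).
  primal value c^T x* = 18.75.
Solving the dual: y* = (0, 0, 0.75).
  dual value b^T y* = 18.75.
Strong duality: c^T x* = b^T y*. Confirmed.

18.75


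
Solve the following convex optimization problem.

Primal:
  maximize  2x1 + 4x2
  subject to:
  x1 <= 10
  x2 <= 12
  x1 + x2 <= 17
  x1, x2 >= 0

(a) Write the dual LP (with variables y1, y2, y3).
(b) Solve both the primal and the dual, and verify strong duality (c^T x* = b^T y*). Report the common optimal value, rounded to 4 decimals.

The standard primal-dual pair for 'max c^T x s.t. A x <= b, x >= 0' is:
  Dual:  min b^T y  s.t.  A^T y >= c,  y >= 0.

So the dual LP is:
  minimize  10y1 + 12y2 + 17y3
  subject to:
    y1 + y3 >= 2
    y2 + y3 >= 4
    y1, y2, y3 >= 0

Solving the primal: x* = (5, 12).
  primal value c^T x* = 58.
Solving the dual: y* = (0, 2, 2).
  dual value b^T y* = 58.
Strong duality: c^T x* = b^T y*. Confirmed.

58


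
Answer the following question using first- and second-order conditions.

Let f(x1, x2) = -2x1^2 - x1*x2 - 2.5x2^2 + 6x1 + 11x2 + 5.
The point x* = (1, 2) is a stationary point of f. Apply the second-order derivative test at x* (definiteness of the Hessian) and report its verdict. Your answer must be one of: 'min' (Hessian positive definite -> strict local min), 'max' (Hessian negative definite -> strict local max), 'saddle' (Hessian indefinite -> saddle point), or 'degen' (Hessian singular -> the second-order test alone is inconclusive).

Compute the Hessian H = grad^2 f:
  H = [[-4, -1], [-1, -5]]
Verify stationarity: grad f(x*) = H x* + g = (0, 0).
Eigenvalues of H: -5.618, -3.382.
Both eigenvalues < 0, so H is negative definite -> x* is a strict local max.

max


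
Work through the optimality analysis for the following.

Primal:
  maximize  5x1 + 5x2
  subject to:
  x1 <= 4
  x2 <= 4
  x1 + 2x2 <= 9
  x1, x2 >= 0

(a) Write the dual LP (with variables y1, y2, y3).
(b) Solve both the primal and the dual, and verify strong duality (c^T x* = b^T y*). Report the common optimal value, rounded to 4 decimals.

The standard primal-dual pair for 'max c^T x s.t. A x <= b, x >= 0' is:
  Dual:  min b^T y  s.t.  A^T y >= c,  y >= 0.

So the dual LP is:
  minimize  4y1 + 4y2 + 9y3
  subject to:
    y1 + y3 >= 5
    y2 + 2y3 >= 5
    y1, y2, y3 >= 0

Solving the primal: x* = (4, 2.5).
  primal value c^T x* = 32.5.
Solving the dual: y* = (2.5, 0, 2.5).
  dual value b^T y* = 32.5.
Strong duality: c^T x* = b^T y*. Confirmed.

32.5


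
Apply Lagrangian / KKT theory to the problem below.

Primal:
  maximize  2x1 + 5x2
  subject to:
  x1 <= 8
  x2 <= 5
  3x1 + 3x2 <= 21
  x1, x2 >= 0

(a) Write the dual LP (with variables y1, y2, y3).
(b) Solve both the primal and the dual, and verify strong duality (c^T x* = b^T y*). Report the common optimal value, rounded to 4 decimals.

The standard primal-dual pair for 'max c^T x s.t. A x <= b, x >= 0' is:
  Dual:  min b^T y  s.t.  A^T y >= c,  y >= 0.

So the dual LP is:
  minimize  8y1 + 5y2 + 21y3
  subject to:
    y1 + 3y3 >= 2
    y2 + 3y3 >= 5
    y1, y2, y3 >= 0

Solving the primal: x* = (2, 5).
  primal value c^T x* = 29.
Solving the dual: y* = (0, 3, 0.6667).
  dual value b^T y* = 29.
Strong duality: c^T x* = b^T y*. Confirmed.

29


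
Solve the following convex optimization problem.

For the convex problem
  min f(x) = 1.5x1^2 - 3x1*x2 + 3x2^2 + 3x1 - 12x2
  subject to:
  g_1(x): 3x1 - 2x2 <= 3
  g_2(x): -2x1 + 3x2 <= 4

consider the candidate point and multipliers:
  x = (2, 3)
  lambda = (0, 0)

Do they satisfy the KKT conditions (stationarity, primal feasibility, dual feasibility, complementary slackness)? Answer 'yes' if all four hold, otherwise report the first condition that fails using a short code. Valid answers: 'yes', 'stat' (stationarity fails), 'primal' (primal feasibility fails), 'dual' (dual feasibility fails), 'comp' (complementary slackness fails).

Gradient of f: grad f(x) = Q x + c = (0, 0)
Constraint values g_i(x) = a_i^T x - b_i:
  g_1((2, 3)) = -3
  g_2((2, 3)) = 1
Stationarity residual: grad f(x) + sum_i lambda_i a_i = (0, 0)
  -> stationarity OK
Primal feasibility (all g_i <= 0): FAILS
Dual feasibility (all lambda_i >= 0): OK
Complementary slackness (lambda_i * g_i(x) = 0 for all i): OK

Verdict: the first failing condition is primal_feasibility -> primal.

primal


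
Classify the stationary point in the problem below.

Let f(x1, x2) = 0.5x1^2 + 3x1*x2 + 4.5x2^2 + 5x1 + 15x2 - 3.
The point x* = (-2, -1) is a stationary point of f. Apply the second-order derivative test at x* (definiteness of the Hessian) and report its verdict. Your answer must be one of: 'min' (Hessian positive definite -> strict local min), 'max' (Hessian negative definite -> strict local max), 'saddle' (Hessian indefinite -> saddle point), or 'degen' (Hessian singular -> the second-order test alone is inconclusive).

Compute the Hessian H = grad^2 f:
  H = [[1, 3], [3, 9]]
Verify stationarity: grad f(x*) = H x* + g = (0, 0).
Eigenvalues of H: 0, 10.
H has a zero eigenvalue (singular; positive semidefinite but not definite), so H is neither positive definite, negative definite, nor indefinite. The second-order test alone is inconclusive -> degen.
(Indeed, f is constant along the null direction of H through x*, so x* is not a strict local extremum.)

degen


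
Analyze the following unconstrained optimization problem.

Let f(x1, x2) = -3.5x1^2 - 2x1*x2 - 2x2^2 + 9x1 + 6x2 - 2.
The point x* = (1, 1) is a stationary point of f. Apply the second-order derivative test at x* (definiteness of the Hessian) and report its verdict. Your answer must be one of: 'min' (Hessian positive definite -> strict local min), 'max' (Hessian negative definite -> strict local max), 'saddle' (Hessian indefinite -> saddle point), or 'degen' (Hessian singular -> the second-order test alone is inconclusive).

Compute the Hessian H = grad^2 f:
  H = [[-7, -2], [-2, -4]]
Verify stationarity: grad f(x*) = H x* + g = (0, 0).
Eigenvalues of H: -8, -3.
Both eigenvalues < 0, so H is negative definite -> x* is a strict local max.

max


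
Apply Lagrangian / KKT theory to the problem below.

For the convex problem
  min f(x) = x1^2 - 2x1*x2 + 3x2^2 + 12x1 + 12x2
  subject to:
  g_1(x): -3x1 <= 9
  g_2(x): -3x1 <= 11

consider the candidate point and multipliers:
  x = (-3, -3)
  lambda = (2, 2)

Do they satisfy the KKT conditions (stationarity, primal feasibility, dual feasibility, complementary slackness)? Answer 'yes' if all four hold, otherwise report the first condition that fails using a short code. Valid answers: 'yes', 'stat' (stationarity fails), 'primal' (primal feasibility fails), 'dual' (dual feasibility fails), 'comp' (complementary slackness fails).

Gradient of f: grad f(x) = Q x + c = (12, 0)
Constraint values g_i(x) = a_i^T x - b_i:
  g_1((-3, -3)) = 0
  g_2((-3, -3)) = -2
Stationarity residual: grad f(x) + sum_i lambda_i a_i = (0, 0)
  -> stationarity OK
Primal feasibility (all g_i <= 0): OK
Dual feasibility (all lambda_i >= 0): OK
Complementary slackness (lambda_i * g_i(x) = 0 for all i): FAILS

Verdict: the first failing condition is complementary_slackness -> comp.

comp


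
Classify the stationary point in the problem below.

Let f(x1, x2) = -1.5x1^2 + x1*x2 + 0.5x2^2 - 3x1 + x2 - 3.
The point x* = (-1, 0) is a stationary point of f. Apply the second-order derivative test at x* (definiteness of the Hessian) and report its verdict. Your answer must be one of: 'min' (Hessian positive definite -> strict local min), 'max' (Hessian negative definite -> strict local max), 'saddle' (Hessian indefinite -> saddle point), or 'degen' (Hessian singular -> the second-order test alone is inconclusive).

Compute the Hessian H = grad^2 f:
  H = [[-3, 1], [1, 1]]
Verify stationarity: grad f(x*) = H x* + g = (0, 0).
Eigenvalues of H: -3.2361, 1.2361.
Eigenvalues have mixed signs, so H is indefinite -> x* is a saddle point.

saddle


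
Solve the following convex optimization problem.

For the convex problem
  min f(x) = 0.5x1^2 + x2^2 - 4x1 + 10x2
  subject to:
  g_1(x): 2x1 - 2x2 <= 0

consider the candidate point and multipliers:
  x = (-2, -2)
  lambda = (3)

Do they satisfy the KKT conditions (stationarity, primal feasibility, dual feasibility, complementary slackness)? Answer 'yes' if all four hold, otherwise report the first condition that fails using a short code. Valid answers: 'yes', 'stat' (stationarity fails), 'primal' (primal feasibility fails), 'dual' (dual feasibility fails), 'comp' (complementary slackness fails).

Gradient of f: grad f(x) = Q x + c = (-6, 6)
Constraint values g_i(x) = a_i^T x - b_i:
  g_1((-2, -2)) = 0
Stationarity residual: grad f(x) + sum_i lambda_i a_i = (0, 0)
  -> stationarity OK
Primal feasibility (all g_i <= 0): OK
Dual feasibility (all lambda_i >= 0): OK
Complementary slackness (lambda_i * g_i(x) = 0 for all i): OK

Verdict: yes, KKT holds.

yes


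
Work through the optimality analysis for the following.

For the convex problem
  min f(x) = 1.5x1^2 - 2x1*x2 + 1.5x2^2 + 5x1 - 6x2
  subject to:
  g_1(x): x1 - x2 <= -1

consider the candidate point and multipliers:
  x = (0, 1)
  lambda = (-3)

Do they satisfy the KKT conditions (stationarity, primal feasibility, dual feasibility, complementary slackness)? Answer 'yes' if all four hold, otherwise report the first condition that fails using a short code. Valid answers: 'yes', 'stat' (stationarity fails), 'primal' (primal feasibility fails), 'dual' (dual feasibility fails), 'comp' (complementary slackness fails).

Gradient of f: grad f(x) = Q x + c = (3, -3)
Constraint values g_i(x) = a_i^T x - b_i:
  g_1((0, 1)) = 0
Stationarity residual: grad f(x) + sum_i lambda_i a_i = (0, 0)
  -> stationarity OK
Primal feasibility (all g_i <= 0): OK
Dual feasibility (all lambda_i >= 0): FAILS
Complementary slackness (lambda_i * g_i(x) = 0 for all i): OK

Verdict: the first failing condition is dual_feasibility -> dual.

dual


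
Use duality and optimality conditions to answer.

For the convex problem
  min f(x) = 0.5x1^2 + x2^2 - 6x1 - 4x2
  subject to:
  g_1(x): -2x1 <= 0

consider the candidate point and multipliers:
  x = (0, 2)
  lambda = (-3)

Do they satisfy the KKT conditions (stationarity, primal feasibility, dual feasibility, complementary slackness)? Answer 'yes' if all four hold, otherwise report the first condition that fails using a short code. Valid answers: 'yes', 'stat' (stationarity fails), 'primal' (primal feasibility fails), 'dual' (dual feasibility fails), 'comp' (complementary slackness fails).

Gradient of f: grad f(x) = Q x + c = (-6, 0)
Constraint values g_i(x) = a_i^T x - b_i:
  g_1((0, 2)) = 0
Stationarity residual: grad f(x) + sum_i lambda_i a_i = (0, 0)
  -> stationarity OK
Primal feasibility (all g_i <= 0): OK
Dual feasibility (all lambda_i >= 0): FAILS
Complementary slackness (lambda_i * g_i(x) = 0 for all i): OK

Verdict: the first failing condition is dual_feasibility -> dual.

dual


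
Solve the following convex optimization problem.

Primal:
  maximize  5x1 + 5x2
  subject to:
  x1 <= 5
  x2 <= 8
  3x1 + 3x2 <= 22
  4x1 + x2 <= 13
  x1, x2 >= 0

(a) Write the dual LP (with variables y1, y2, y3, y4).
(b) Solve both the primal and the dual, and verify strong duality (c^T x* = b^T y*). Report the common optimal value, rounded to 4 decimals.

The standard primal-dual pair for 'max c^T x s.t. A x <= b, x >= 0' is:
  Dual:  min b^T y  s.t.  A^T y >= c,  y >= 0.

So the dual LP is:
  minimize  5y1 + 8y2 + 22y3 + 13y4
  subject to:
    y1 + 3y3 + 4y4 >= 5
    y2 + 3y3 + y4 >= 5
    y1, y2, y3, y4 >= 0

Solving the primal: x* = (1.8889, 5.4444).
  primal value c^T x* = 36.6667.
Solving the dual: y* = (0, 0, 1.6667, 0).
  dual value b^T y* = 36.6667.
Strong duality: c^T x* = b^T y*. Confirmed.

36.6667


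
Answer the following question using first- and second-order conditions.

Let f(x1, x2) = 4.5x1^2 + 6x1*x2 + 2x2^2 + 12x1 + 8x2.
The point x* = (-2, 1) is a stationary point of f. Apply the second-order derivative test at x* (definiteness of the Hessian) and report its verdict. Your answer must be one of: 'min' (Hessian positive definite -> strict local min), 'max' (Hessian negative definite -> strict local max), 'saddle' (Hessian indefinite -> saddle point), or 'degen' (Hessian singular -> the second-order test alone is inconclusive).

Compute the Hessian H = grad^2 f:
  H = [[9, 6], [6, 4]]
Verify stationarity: grad f(x*) = H x* + g = (0, 0).
Eigenvalues of H: 0, 13.
H has a zero eigenvalue (singular; positive semidefinite but not definite), so H is neither positive definite, negative definite, nor indefinite. The second-order test alone is inconclusive -> degen.
(Indeed, f is constant along the null direction of H through x*, so x* is not a strict local extremum.)

degen


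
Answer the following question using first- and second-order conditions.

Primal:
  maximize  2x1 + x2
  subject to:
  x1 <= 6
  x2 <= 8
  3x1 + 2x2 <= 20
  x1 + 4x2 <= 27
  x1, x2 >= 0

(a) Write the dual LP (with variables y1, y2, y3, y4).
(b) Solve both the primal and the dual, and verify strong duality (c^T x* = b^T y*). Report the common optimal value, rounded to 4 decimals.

The standard primal-dual pair for 'max c^T x s.t. A x <= b, x >= 0' is:
  Dual:  min b^T y  s.t.  A^T y >= c,  y >= 0.

So the dual LP is:
  minimize  6y1 + 8y2 + 20y3 + 27y4
  subject to:
    y1 + 3y3 + y4 >= 2
    y2 + 2y3 + 4y4 >= 1
    y1, y2, y3, y4 >= 0

Solving the primal: x* = (6, 1).
  primal value c^T x* = 13.
Solving the dual: y* = (0.5, 0, 0.5, 0).
  dual value b^T y* = 13.
Strong duality: c^T x* = b^T y*. Confirmed.

13


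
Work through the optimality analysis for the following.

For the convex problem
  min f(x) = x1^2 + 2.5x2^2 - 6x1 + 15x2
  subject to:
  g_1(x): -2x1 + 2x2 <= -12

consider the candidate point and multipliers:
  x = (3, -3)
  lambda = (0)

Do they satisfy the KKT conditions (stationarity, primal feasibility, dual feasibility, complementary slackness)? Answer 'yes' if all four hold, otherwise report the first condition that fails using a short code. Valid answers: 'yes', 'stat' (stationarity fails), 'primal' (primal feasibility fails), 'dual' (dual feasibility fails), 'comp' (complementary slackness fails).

Gradient of f: grad f(x) = Q x + c = (0, 0)
Constraint values g_i(x) = a_i^T x - b_i:
  g_1((3, -3)) = 0
Stationarity residual: grad f(x) + sum_i lambda_i a_i = (0, 0)
  -> stationarity OK
Primal feasibility (all g_i <= 0): OK
Dual feasibility (all lambda_i >= 0): OK
Complementary slackness (lambda_i * g_i(x) = 0 for all i): OK

Verdict: yes, KKT holds.

yes


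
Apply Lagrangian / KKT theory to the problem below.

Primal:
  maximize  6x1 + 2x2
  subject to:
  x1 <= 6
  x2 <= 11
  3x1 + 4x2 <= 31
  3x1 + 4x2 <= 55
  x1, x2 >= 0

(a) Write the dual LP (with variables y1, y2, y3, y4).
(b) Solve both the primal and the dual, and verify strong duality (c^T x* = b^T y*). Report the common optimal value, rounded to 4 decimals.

The standard primal-dual pair for 'max c^T x s.t. A x <= b, x >= 0' is:
  Dual:  min b^T y  s.t.  A^T y >= c,  y >= 0.

So the dual LP is:
  minimize  6y1 + 11y2 + 31y3 + 55y4
  subject to:
    y1 + 3y3 + 3y4 >= 6
    y2 + 4y3 + 4y4 >= 2
    y1, y2, y3, y4 >= 0

Solving the primal: x* = (6, 3.25).
  primal value c^T x* = 42.5.
Solving the dual: y* = (4.5, 0, 0.5, 0).
  dual value b^T y* = 42.5.
Strong duality: c^T x* = b^T y*. Confirmed.

42.5


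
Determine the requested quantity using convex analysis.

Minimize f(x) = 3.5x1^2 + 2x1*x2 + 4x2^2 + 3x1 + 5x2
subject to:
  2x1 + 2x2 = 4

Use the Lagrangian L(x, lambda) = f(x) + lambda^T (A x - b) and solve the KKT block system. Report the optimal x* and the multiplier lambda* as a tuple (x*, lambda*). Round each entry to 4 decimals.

Form the Lagrangian:
  L(x, lambda) = (1/2) x^T Q x + c^T x + lambda^T (A x - b)
Stationarity (grad_x L = 0): Q x + c + A^T lambda = 0.
Primal feasibility: A x = b.

This gives the KKT block system:
  [ Q   A^T ] [ x     ]   [-c ]
  [ A    0  ] [ lambda ] = [ b ]

Solving the linear system:
  x*      = (1.2727, 0.7273)
  lambda* = (-6.6818)
  f(x*)   = 17.0909

x* = (1.2727, 0.7273), lambda* = (-6.6818)


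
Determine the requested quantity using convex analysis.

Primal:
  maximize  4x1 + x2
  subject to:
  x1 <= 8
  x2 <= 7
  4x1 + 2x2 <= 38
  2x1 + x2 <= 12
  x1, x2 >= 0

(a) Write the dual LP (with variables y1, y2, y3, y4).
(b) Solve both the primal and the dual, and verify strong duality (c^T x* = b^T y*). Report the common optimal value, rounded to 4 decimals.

The standard primal-dual pair for 'max c^T x s.t. A x <= b, x >= 0' is:
  Dual:  min b^T y  s.t.  A^T y >= c,  y >= 0.

So the dual LP is:
  minimize  8y1 + 7y2 + 38y3 + 12y4
  subject to:
    y1 + 4y3 + 2y4 >= 4
    y2 + 2y3 + y4 >= 1
    y1, y2, y3, y4 >= 0

Solving the primal: x* = (6, 0).
  primal value c^T x* = 24.
Solving the dual: y* = (0, 0, 0, 2).
  dual value b^T y* = 24.
Strong duality: c^T x* = b^T y*. Confirmed.

24


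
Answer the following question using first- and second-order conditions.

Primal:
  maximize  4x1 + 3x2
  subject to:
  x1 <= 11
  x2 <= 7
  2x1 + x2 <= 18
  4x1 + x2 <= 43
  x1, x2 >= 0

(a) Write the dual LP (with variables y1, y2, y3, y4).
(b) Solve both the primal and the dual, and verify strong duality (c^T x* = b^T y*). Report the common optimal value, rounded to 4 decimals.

The standard primal-dual pair for 'max c^T x s.t. A x <= b, x >= 0' is:
  Dual:  min b^T y  s.t.  A^T y >= c,  y >= 0.

So the dual LP is:
  minimize  11y1 + 7y2 + 18y3 + 43y4
  subject to:
    y1 + 2y3 + 4y4 >= 4
    y2 + y3 + y4 >= 3
    y1, y2, y3, y4 >= 0

Solving the primal: x* = (5.5, 7).
  primal value c^T x* = 43.
Solving the dual: y* = (0, 1, 2, 0).
  dual value b^T y* = 43.
Strong duality: c^T x* = b^T y*. Confirmed.

43


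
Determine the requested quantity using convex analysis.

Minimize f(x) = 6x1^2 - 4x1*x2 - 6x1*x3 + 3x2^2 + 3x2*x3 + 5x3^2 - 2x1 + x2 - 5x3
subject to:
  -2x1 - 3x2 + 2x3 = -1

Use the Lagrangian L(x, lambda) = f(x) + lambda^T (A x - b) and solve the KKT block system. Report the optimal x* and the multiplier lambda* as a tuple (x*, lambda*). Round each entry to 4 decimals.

Form the Lagrangian:
  L(x, lambda) = (1/2) x^T Q x + c^T x + lambda^T (A x - b)
Stationarity (grad_x L = 0): Q x + c + A^T lambda = 0.
Primal feasibility: A x = b.

This gives the KKT block system:
  [ Q   A^T ] [ x     ]   [-c ]
  [ A    0  ] [ lambda ] = [ b ]

Solving the linear system:
  x*      = (0.7429, 0.3143, 0.7143)
  lambda* = (0.6857)
  f(x*)   = -2.0286

x* = (0.7429, 0.3143, 0.7143), lambda* = (0.6857)


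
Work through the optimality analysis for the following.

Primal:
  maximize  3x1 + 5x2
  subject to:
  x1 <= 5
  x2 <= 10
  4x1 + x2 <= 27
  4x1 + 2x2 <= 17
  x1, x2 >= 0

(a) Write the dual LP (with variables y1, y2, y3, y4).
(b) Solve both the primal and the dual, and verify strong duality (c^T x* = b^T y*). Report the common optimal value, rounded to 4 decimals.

The standard primal-dual pair for 'max c^T x s.t. A x <= b, x >= 0' is:
  Dual:  min b^T y  s.t.  A^T y >= c,  y >= 0.

So the dual LP is:
  minimize  5y1 + 10y2 + 27y3 + 17y4
  subject to:
    y1 + 4y3 + 4y4 >= 3
    y2 + y3 + 2y4 >= 5
    y1, y2, y3, y4 >= 0

Solving the primal: x* = (0, 8.5).
  primal value c^T x* = 42.5.
Solving the dual: y* = (0, 0, 0, 2.5).
  dual value b^T y* = 42.5.
Strong duality: c^T x* = b^T y*. Confirmed.

42.5
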